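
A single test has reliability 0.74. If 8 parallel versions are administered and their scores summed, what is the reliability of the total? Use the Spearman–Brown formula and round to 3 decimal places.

ρ_k = kρ / (1 + (k−1)ρ) = 8·0.74 / (1 + 7·0.74) = 5.920 / 6.180 = 0.958.

0.958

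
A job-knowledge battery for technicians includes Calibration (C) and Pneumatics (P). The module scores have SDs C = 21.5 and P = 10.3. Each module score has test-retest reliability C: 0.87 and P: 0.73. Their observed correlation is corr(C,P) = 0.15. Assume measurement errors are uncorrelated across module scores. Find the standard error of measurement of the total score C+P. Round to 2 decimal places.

Var(total) = 568.34 + 66.435 = 634.775.
True-score variance = 479.603 + 66.435 = 546.038, so reliability = 0.8602.
Error variance = 634.775 − 546.038 = 88.7368; SEM = √88.7368 = 9.42.

9.42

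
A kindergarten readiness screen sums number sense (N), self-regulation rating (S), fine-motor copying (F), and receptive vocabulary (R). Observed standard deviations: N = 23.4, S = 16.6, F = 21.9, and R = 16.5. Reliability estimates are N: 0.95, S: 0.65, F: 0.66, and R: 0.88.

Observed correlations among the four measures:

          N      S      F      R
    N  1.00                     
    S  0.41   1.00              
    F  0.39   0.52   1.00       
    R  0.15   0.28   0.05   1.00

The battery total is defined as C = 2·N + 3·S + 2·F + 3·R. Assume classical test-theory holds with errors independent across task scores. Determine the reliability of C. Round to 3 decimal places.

0.888

Var(C) = 2²·23.4² + 3²·16.6² + 2²·21.9² + 3²·16.5² + 2·[6·23.4·16.6·0.41 + 4·23.4·21.9·0.39 + 6·23.4·16.5·0.15 + 6·16.6·21.9·0.52 + 9·16.6·16.5·0.28 + 6·21.9·16.5·0.05] = 9038.97 + 8070.74 = 17109.7.
With uncorrelated errors the cross-covariances are all true-score covariance, so they carry over unchanged; only the diagonal terms shrink to ρᵢσᵢ².
True-score variance = [2²·23.4²·0.95 + 3²·16.6²·0.65 + 2²·21.9²·0.66 + 3²·16.5²·0.88] + 8070.74 = 7115.14 + 8070.74 = 15185.9.
Reliability = 15185.9 / 17109.7 = 0.888.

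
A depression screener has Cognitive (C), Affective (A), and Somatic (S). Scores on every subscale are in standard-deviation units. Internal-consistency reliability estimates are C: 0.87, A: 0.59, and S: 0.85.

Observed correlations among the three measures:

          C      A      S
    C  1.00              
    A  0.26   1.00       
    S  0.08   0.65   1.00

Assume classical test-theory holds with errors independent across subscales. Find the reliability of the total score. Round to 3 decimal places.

Var(C+A+S) = 3 + 2·[0.26 + 0.08 + 0.65] = 3 + 1.98 = 4.98.
Under uncorrelated errors the observed covariances equal the true-score covariances, so only the own-variance terms attenuate.
True-score variance = [0.87 + 0.59 + 0.85] + 1.98 = 2.31 + 1.98 = 4.29.
Reliability = 4.29 / 4.98 = 0.861.

0.861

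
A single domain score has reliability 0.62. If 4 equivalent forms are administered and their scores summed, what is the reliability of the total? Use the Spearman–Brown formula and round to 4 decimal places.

ρ_k = kρ / (1 + (k−1)ρ) = 4·0.62 / (1 + 3·0.62) = 2.480 / 2.860 = 0.8671.

0.8671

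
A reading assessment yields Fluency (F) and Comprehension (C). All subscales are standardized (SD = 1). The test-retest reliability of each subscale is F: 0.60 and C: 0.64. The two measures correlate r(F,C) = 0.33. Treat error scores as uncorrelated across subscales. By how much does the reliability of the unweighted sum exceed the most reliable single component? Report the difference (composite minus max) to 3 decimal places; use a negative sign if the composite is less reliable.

Var(sum) = 2 + 0.66 = 2.66; true-score variance = 1.24 + 0.66 = 1.9; composite reliability = 0.7143.
Max component reliability = 0.6400.
Difference = 0.7143 − 0.6400 = 0.074.

0.074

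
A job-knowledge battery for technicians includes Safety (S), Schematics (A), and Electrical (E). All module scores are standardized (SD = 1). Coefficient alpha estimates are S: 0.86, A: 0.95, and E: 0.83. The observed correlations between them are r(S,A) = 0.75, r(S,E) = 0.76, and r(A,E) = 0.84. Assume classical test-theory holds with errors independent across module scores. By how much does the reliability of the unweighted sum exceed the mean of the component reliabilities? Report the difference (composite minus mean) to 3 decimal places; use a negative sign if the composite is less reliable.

0.073

Var(sum) = 3 + 4.7 = 7.7; true-score variance = 2.64 + 4.7 = 7.34; composite reliability = 0.9532.
Mean component reliability = 0.8800.
Difference = 0.9532 − 0.8800 = 0.073.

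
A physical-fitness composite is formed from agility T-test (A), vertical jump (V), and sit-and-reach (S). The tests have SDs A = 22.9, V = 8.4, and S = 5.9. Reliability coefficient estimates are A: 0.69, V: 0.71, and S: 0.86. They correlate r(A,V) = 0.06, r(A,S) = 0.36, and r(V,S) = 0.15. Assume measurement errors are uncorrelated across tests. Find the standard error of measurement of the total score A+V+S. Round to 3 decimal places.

13.708

Var(total) = 629.78 + 135.23 = 765.01.
True-score variance = 441.877 + 135.23 = 577.107, so reliability = 0.7544.
Error variance = 765.01 − 577.107 = 187.903; SEM = √187.903 = 13.708.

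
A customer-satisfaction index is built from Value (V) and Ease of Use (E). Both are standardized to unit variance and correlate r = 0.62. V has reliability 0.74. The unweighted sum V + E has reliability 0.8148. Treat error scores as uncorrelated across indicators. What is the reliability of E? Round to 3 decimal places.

Var(V+E) = 2 + 2·0.62 = 3.240.
True-score variance = ρ_V + ρ_E + 2·0.62, so 0.8148 = (0.74 + ρ_E + 1.24) / 3.240.
ρ_E = 0.8148·3.240 − 0.74 − 1.24 = 0.660.

0.660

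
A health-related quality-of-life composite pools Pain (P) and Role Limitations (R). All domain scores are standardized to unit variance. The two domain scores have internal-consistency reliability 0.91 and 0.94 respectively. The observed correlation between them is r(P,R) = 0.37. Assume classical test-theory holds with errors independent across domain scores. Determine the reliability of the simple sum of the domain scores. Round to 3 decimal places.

0.945

Var(P+R) = 2 + 2·[0.37] = 2 + 0.74 = 2.74.
Because errors are independent across components, Cov(Tᵢ,Tⱼ) = Cov(Xᵢ,Xⱼ); the off-diagonal part of the true-score variance is the same as above.
True-score variance = [0.91 + 0.94] + 0.74 = 1.85 + 0.74 = 2.59.
Reliability = 2.59 / 2.74 = 0.945.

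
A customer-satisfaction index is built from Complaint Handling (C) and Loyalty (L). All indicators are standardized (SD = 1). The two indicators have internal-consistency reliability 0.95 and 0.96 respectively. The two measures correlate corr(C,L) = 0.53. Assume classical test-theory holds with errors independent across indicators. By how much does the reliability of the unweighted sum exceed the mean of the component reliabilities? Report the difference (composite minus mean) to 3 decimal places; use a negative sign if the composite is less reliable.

Var(sum) = 2 + 1.06 = 3.06; true-score variance = 1.91 + 1.06 = 2.97; composite reliability = 0.9706.
Mean component reliability = 0.9550.
Difference = 0.9706 − 0.9550 = 0.016.

0.016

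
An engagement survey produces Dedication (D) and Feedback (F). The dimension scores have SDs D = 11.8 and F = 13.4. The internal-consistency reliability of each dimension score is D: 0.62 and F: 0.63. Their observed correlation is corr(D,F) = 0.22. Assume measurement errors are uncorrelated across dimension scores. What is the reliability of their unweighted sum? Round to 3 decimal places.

0.693

Var(D+F) = 11.8² + 13.4² + 2·[11.8·13.4·0.22] = 318.8 + 69.5728 = 388.373.
Because errors are independent across components, Cov(Tᵢ,Tⱼ) = Cov(Xᵢ,Xⱼ); the off-diagonal part of the true-score variance is the same as above.
True-score variance = [11.8²·0.62 + 13.4²·0.63] + 69.5728 = 199.452 + 69.5728 = 269.024.
Reliability = 269.024 / 388.373 = 0.693.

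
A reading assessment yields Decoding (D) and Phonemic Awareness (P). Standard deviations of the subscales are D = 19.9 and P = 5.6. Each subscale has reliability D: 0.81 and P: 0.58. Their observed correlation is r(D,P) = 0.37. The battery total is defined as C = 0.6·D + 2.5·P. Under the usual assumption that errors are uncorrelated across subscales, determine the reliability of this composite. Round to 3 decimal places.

0.763

Var(C) = 0.6²·19.9² + 2.5²·5.6² + 2·[1.5·19.9·5.6·0.37] = 338.564 + 123.698 = 462.262.
Because errors are independent across components, Cov(Tᵢ,Tⱼ) = Cov(Xᵢ,Xⱼ); the off-diagonal part of the true-score variance is the same as above.
True-score variance = [0.6²·19.9²·0.81 + 2.5²·5.6²·0.58] + 123.698 = 229.157 + 123.698 = 352.855.
Reliability = 352.855 / 462.262 = 0.763.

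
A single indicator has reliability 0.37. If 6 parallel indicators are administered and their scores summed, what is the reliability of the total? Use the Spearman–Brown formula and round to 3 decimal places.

ρ_k = kρ / (1 + (k−1)ρ) = 6·0.37 / (1 + 5·0.37) = 2.220 / 2.850 = 0.779.

0.779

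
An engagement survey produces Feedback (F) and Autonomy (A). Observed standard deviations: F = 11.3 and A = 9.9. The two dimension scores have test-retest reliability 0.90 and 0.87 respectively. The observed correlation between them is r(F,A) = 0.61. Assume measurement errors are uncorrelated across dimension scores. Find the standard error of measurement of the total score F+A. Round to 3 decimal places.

Var(total) = 225.7 + 136.481 = 362.181.
True-score variance = 200.19 + 136.481 = 336.671, so reliability = 0.9296.
Error variance = 362.181 − 336.671 = 25.5103; SEM = √25.5103 = 5.051.

5.051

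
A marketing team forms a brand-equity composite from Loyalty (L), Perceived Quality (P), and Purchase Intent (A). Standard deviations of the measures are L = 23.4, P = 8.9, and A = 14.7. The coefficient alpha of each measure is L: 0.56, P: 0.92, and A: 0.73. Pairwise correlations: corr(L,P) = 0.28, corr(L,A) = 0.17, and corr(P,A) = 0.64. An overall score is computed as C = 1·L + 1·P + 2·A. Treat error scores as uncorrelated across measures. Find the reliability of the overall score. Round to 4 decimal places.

0.7792

Var(C) = 23.4² + 8.9² + 2²·14.7² + 2·[23.4·8.9·0.28 + 2·23.4·14.7·0.17 + 2·8.9·14.7·0.64] = 1491.13 + 685.457 = 2176.59.
Because errors are independent across components, Cov(Tᵢ,Tⱼ) = Cov(Xᵢ,Xⱼ); the off-diagonal part of the true-score variance is the same as above.
True-score variance = [23.4²·0.56 + 8.9²·0.92 + 2²·14.7²·0.73] + 685.457 = 1010.49 + 685.457 = 1695.95.
Reliability = 1695.95 / 2176.59 = 0.7792.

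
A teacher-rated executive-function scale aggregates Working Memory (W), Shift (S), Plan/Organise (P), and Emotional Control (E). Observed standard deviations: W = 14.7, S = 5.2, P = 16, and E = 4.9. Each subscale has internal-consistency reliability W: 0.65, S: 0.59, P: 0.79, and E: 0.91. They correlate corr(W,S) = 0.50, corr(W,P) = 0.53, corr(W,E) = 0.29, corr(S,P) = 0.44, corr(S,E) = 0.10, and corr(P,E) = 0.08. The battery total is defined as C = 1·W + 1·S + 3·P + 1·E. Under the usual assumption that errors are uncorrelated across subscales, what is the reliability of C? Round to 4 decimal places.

0.8452

Var(C) = 14.7² + 5.2² + 3²·16² + 4.9² + 2·[14.7·5.2·0.50 + 3·14.7·16·0.53 + 14.7·4.9·0.29 + 3·5.2·16·0.44 + 5.2·4.9·0.10 + 3·16·4.9·0.08] = 2571.14 + 1128.53 = 3699.67.
Under uncorrelated errors the observed covariances equal the true-score covariances, so only the own-variance terms attenuate.
True-score variance = [14.7²·0.65 + 5.2²·0.59 + 3²·16²·0.79 + 4.9²·0.91] + 1128.53 = 1998.42 + 1128.53 = 3126.95.
Reliability = 3126.95 / 3699.67 = 0.8452.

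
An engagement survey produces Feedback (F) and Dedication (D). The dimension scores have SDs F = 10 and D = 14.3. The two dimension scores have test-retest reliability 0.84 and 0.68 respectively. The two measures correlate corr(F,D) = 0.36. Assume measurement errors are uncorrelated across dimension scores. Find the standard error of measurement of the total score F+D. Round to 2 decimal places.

9.02

Var(total) = 304.49 + 102.96 = 407.45.
True-score variance = 223.053 + 102.96 = 326.013, so reliability = 0.8001.
Error variance = 407.45 − 326.013 = 81.4368; SEM = √81.4368 = 9.02.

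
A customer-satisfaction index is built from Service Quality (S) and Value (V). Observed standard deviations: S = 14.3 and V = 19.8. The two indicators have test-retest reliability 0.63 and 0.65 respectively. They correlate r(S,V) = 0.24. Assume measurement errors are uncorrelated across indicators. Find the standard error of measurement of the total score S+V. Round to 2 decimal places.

Var(total) = 596.53 + 135.907 = 732.437.
True-score variance = 383.655 + 135.907 = 519.562, so reliability = 0.7094.
Error variance = 732.437 − 519.562 = 212.875; SEM = √212.875 = 14.59.

14.59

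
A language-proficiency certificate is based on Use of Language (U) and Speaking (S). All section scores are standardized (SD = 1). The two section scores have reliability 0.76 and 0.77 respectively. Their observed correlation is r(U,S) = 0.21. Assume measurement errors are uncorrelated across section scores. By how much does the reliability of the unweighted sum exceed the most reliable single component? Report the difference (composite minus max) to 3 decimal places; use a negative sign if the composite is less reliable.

Var(sum) = 2 + 0.42 = 2.42; true-score variance = 1.53 + 0.42 = 1.95; composite reliability = 0.8058.
Max component reliability = 0.7700.
Difference = 0.8058 − 0.7700 = 0.036.

0.036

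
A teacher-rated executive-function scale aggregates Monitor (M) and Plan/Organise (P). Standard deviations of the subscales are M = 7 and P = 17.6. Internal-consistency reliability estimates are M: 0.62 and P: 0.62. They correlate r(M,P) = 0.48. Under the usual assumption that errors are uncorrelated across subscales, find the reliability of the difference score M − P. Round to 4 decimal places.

0.4331

Var(M−P) = 7² + 17.6² − 2·7·17.6·0.48 = 358.76 − 118.272 = 240.488.
With uncorrelated errors the cross-covariances are all true-score covariance, so they carry over unchanged; only the diagonal terms shrink to ρᵢσᵢ².
True-score variance = [7²·0.62 + 17.6²·0.62] − 118.272 = 222.431 − 118.272 = 104.159.
Reliability = 104.159 / 240.488 = 0.4331.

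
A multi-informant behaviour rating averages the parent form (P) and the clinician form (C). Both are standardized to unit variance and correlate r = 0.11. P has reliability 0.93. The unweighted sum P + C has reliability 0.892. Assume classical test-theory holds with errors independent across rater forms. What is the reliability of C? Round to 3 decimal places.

0.830

Var(P+C) = 2 + 2·0.11 = 2.220.
True-score variance = ρ_P + ρ_C + 2·0.11, so 0.892 = (0.93 + ρ_C + 0.22) / 2.220.
ρ_C = 0.892·2.220 − 0.93 − 0.22 = 0.830.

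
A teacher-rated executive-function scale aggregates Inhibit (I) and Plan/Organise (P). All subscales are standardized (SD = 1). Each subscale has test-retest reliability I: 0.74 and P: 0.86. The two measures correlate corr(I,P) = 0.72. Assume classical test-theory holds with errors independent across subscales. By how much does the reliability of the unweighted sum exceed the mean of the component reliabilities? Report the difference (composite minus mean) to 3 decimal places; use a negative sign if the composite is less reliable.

Var(sum) = 2 + 1.44 = 3.44; true-score variance = 1.6 + 1.44 = 3.04; composite reliability = 0.8837.
Mean component reliability = 0.8000.
Difference = 0.8837 − 0.8000 = 0.084.

0.084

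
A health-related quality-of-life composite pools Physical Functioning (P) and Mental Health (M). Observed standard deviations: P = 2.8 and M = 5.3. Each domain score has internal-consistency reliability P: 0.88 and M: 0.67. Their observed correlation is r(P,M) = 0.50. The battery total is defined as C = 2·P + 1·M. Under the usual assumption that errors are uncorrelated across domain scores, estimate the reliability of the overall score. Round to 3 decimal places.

Var(C) = 2²·2.8² + 5.3² + 2·[2·2.8·5.3·0.50] = 59.45 + 29.68 = 89.13.
Because errors are independent across components, Cov(Tᵢ,Tⱼ) = Cov(Xᵢ,Xⱼ); the off-diagonal part of the true-score variance is the same as above.
True-score variance = [2²·2.8²·0.88 + 5.3²·0.67] + 29.68 = 46.4171 + 29.68 = 76.0971.
Reliability = 76.0971 / 89.13 = 0.854.

0.854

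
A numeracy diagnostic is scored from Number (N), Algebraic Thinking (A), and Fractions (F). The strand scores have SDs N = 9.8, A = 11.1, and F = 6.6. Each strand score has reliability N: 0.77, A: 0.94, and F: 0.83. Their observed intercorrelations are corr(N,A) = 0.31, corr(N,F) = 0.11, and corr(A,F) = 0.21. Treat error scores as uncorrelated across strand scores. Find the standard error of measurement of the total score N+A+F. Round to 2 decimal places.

Var(total) = 262.81 + 112.442 = 375.252.
True-score variance = 225.923 + 112.442 = 338.365, so reliability = 0.9017.
Error variance = 375.252 − 338.365 = 36.887; SEM = √36.887 = 6.07.

6.07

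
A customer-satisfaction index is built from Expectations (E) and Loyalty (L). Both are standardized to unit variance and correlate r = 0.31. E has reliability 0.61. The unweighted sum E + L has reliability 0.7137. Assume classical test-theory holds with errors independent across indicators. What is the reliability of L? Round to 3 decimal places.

0.640

Var(E+L) = 2 + 2·0.31 = 2.620.
True-score variance = ρ_E + ρ_L + 2·0.31, so 0.7137 = (0.61 + ρ_L + 0.62) / 2.620.
ρ_L = 0.7137·2.620 − 0.61 − 0.62 = 0.640.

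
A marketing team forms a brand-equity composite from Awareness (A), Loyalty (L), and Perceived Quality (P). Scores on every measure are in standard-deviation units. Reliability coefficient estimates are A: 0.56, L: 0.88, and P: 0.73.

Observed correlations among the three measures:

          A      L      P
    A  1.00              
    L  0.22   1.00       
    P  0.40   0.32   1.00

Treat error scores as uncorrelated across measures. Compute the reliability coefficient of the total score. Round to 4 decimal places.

Var(A+L+P) = 3 + 2·[0.22 + 0.40 + 0.32] = 3 + 1.88 = 4.88.
Because errors are independent across components, Cov(Tᵢ,Tⱼ) = Cov(Xᵢ,Xⱼ); the off-diagonal part of the true-score variance is the same as above.
True-score variance = [0.56 + 0.88 + 0.73] + 1.88 = 2.17 + 1.88 = 4.05.
Reliability = 4.05 / 4.88 = 0.8299.

0.8299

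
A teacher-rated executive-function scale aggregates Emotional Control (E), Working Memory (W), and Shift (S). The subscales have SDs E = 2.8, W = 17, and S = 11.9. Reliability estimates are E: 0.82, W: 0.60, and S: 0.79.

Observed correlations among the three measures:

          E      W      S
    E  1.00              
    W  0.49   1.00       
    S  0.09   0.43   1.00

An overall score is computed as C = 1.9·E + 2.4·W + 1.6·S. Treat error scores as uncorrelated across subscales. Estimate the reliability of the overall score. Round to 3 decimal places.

0.747

Var(C) = 1.9²·2.8² + 2.4²·17² + 1.6²·11.9² + 2·[4.56·2.8·17·0.49 + 3.04·2.8·11.9·0.09 + 3.84·17·11.9·0.43] = 2055.46 + 899.023 = 2954.49.
Under uncorrelated errors the observed covariances equal the true-score covariances, so only the own-variance terms attenuate.
True-score variance = [1.9²·2.8²·0.82 + 2.4²·17²·0.60 + 1.6²·11.9²·0.79] + 899.023 = 1308.38 + 899.023 = 2207.41.
Reliability = 2207.41 / 2954.49 = 0.747.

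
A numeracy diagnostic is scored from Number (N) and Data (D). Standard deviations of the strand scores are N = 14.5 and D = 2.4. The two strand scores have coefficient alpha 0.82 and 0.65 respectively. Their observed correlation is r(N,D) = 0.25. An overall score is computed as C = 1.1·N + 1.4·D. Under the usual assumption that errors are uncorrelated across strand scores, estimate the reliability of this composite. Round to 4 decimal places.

Var(C) = 1.1²·14.5² + 1.4²·2.4² + 2·[1.54·14.5·2.4·0.25] = 265.692 + 26.796 = 292.488.
Because errors are independent across components, Cov(Tᵢ,Tⱼ) = Cov(Xᵢ,Xⱼ); the off-diagonal part of the true-score variance is the same as above.
True-score variance = [1.1²·14.5²·0.82 + 1.4²·2.4²·0.65] + 26.796 = 215.948 + 26.796 = 242.744.
Reliability = 242.744 / 292.488 = 0.8299.

0.8299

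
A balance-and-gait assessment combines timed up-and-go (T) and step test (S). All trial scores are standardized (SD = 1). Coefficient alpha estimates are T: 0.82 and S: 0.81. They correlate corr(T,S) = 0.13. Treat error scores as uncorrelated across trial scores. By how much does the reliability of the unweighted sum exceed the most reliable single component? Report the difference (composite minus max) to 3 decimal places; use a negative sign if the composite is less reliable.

0.016

Var(sum) = 2 + 0.26 = 2.26; true-score variance = 1.63 + 0.26 = 1.89; composite reliability = 0.8363.
Max component reliability = 0.8200.
Difference = 0.8363 − 0.8200 = 0.016.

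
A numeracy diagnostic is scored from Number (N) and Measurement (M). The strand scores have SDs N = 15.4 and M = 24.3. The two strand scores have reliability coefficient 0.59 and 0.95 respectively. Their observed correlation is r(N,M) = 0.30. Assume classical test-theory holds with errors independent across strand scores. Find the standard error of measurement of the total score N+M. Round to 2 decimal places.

11.26

Var(total) = 827.65 + 224.532 = 1052.18.
True-score variance = 700.89 + 224.532 = 925.422, so reliability = 0.8795.
Error variance = 1052.18 − 925.422 = 126.76; SEM = √126.76 = 11.26.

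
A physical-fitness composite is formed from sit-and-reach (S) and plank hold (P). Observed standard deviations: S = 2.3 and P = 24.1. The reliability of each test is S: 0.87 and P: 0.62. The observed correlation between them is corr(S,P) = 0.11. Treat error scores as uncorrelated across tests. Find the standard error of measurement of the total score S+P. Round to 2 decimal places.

14.88

Var(total) = 586.1 + 12.1946 = 598.295.
True-score variance = 364.705 + 12.1946 = 376.899, so reliability = 0.6300.
Error variance = 598.295 − 376.899 = 221.396; SEM = √221.396 = 14.88.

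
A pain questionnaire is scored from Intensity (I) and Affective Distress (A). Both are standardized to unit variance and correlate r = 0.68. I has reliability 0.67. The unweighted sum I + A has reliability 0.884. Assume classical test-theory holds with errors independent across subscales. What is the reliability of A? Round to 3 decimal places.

0.940

Var(I+A) = 2 + 2·0.68 = 3.360.
True-score variance = ρ_I + ρ_A + 2·0.68, so 0.884 = (0.67 + ρ_A + 1.36) / 3.360.
ρ_A = 0.884·3.360 − 0.67 − 1.36 = 0.940.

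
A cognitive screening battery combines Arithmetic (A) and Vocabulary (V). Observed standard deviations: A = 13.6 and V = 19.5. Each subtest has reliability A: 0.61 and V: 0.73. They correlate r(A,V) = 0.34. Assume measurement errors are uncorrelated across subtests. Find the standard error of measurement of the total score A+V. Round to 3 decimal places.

13.221

Var(total) = 565.21 + 180.336 = 745.546.
True-score variance = 390.408 + 180.336 = 570.744, so reliability = 0.7655.
Error variance = 745.546 − 570.744 = 174.802; SEM = √174.802 = 13.221.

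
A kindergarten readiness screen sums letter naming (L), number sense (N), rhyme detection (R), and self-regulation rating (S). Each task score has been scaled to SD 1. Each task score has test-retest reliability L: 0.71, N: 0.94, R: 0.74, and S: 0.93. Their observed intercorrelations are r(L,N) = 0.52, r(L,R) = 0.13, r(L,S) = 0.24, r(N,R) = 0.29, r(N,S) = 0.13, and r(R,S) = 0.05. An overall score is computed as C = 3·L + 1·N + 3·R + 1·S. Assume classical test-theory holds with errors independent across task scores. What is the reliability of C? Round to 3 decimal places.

Var(C) = 3² + 1 + 3² + 1 + 2·[3·0.52 + 9·0.13 + 3·0.24 + 3·0.29 + 0.13 + 3·0.05] = 20 + 9.2 = 29.2.
With uncorrelated errors the cross-covariances are all true-score covariance, so they carry over unchanged; only the diagonal terms shrink to ρᵢσᵢ².
True-score variance = [3²·0.71 + 0.94 + 3²·0.74 + 0.93] + 9.2 = 14.92 + 9.2 = 24.12.
Reliability = 24.12 / 29.2 = 0.826.

0.826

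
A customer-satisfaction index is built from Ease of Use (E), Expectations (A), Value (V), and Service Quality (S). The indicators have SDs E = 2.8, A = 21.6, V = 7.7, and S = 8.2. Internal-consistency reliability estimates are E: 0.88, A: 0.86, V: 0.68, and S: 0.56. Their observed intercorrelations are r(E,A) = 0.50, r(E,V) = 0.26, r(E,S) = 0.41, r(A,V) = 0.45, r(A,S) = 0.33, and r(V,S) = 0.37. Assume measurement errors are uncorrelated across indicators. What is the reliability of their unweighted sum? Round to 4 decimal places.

Var(E+A+V+S) = 2.8² + 21.6² + 7.7² + 8.2² + 2·[2.8·21.6·0.50 + 2.8·7.7·0.26 + 2.8·8.2·0.41 + 21.6·7.7·0.45 + 21.6·8.2·0.33 + 7.7·8.2·0.37] = 600.93 + 403.829 = 1004.76.
Under uncorrelated errors the observed covariances equal the true-score covariances, so only the own-variance terms attenuate.
True-score variance = [2.8²·0.88 + 21.6²·0.86 + 7.7²·0.68 + 8.2²·0.56] + 403.829 = 486.112 + 403.829 = 889.942.
Reliability = 889.942 / 1004.76 = 0.8857.

0.8857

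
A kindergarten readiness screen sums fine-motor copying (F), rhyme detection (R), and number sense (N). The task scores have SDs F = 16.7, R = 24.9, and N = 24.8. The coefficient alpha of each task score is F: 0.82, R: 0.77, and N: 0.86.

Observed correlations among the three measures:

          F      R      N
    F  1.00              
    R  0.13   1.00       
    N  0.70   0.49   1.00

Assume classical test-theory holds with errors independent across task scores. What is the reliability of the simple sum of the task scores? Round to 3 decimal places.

0.901

Var(F+R+N) = 16.7² + 24.9² + 24.8² + 2·[16.7·24.9·0.13 + 16.7·24.8·0.70 + 24.9·24.8·0.49] = 1513.94 + 1293.11 = 2807.05.
Because errors are independent across components, Cov(Tᵢ,Tⱼ) = Cov(Xᵢ,Xⱼ); the off-diagonal part of the true-score variance is the same as above.
True-score variance = [16.7²·0.82 + 24.9²·0.77 + 24.8²·0.86] + 1293.11 = 1235.03 + 1293.11 = 2528.14.
Reliability = 2528.14 / 2807.05 = 0.901.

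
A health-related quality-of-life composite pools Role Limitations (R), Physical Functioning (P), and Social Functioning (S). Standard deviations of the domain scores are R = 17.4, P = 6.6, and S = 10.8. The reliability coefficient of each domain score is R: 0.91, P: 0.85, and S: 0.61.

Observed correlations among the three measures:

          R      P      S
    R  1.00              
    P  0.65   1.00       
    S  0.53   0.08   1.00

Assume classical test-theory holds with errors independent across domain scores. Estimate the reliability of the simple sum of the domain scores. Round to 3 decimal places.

Var(R+P+S) = 17.4² + 6.6² + 10.8² + 2·[17.4·6.6·0.65 + 17.4·10.8·0.53 + 6.6·10.8·0.08] = 462.96 + 359.892 = 822.852.
With uncorrelated errors the cross-covariances are all true-score covariance, so they carry over unchanged; only the diagonal terms shrink to ρᵢσᵢ².
True-score variance = [17.4²·0.91 + 6.6²·0.85 + 10.8²·0.61] + 359.892 = 383.688 + 359.892 = 743.58.
Reliability = 743.58 / 822.852 = 0.904.

0.904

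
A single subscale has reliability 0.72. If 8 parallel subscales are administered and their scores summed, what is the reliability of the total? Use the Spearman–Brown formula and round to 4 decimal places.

ρ_k = kρ / (1 + (k−1)ρ) = 8·0.72 / (1 + 7·0.72) = 5.760 / 6.040 = 0.9536.

0.9536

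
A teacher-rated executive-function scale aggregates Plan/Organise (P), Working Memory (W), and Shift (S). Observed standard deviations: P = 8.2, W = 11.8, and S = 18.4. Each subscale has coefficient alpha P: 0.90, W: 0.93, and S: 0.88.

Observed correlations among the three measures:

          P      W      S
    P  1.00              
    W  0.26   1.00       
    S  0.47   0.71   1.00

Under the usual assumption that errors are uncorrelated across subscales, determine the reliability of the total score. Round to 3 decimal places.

0.945

Var(P+W+S) = 8.2² + 11.8² + 18.4² + 2·[8.2·11.8·0.26 + 8.2·18.4·0.47 + 11.8·18.4·0.71] = 545.04 + 500.453 = 1045.49.
With uncorrelated errors the cross-covariances are all true-score covariance, so they carry over unchanged; only the diagonal terms shrink to ρᵢσᵢ².
True-score variance = [8.2²·0.90 + 11.8²·0.93 + 18.4²·0.88] + 500.453 = 487.942 + 500.453 = 988.395.
Reliability = 988.395 / 1045.49 = 0.945.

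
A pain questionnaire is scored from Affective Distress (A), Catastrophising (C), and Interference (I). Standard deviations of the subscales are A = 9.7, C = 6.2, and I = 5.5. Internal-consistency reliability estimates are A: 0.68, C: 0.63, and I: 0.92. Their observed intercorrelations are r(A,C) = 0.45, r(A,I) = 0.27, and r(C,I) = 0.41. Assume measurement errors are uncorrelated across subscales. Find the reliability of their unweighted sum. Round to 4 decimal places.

Var(A+C+I) = 9.7² + 6.2² + 5.5² + 2·[9.7·6.2·0.45 + 9.7·5.5·0.27 + 6.2·5.5·0.41] = 162.78 + 110.897 = 273.677.
Because errors are independent across components, Cov(Tᵢ,Tⱼ) = Cov(Xᵢ,Xⱼ); the off-diagonal part of the true-score variance is the same as above.
True-score variance = [9.7²·0.68 + 6.2²·0.63 + 5.5²·0.92] + 110.897 = 116.028 + 110.897 = 226.925.
Reliability = 226.925 / 273.677 = 0.8292.

0.8292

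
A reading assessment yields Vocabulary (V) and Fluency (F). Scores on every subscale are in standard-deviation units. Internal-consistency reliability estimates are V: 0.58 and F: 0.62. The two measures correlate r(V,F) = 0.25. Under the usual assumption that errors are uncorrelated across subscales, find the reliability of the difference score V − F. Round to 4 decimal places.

0.4667

Var(V−F) = 1 + 1 − 2·0.25 = 2 − 0.5 = 1.5.
With uncorrelated errors the cross-covariances are all true-score covariance, so they carry over unchanged; only the diagonal terms shrink to ρᵢσᵢ².
True-score variance = [0.58 + 0.62] − 0.5 = 1.2 − 0.5 = 0.7.
Reliability = 0.7 / 1.5 = 0.4667.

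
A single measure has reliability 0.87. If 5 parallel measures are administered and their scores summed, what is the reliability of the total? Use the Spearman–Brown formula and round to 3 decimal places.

0.971

ρ_k = kρ / (1 + (k−1)ρ) = 5·0.87 / (1 + 4·0.87) = 4.350 / 4.480 = 0.971.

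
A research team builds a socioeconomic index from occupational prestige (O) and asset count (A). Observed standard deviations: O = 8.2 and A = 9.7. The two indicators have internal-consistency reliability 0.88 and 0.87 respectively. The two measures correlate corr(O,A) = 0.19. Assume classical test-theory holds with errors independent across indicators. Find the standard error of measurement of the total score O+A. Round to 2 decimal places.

Var(total) = 161.33 + 30.2252 = 191.555.
True-score variance = 141.029 + 30.2252 = 171.255, so reliability = 0.8940.
Error variance = 191.555 − 171.255 = 20.3005; SEM = √20.3005 = 4.51.

4.51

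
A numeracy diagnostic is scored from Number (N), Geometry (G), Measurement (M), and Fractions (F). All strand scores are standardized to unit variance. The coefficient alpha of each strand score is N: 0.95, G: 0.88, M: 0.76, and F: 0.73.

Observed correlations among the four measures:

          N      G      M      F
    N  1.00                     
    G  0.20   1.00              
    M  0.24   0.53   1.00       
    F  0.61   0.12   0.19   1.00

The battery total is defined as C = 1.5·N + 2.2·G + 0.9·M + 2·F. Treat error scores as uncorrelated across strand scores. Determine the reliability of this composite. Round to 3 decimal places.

Var(C) = 1.5² + 2.2² + 0.9² + 2² + 2·[3.3·0.20 + 1.35·0.24 + 3·0.61 + 1.98·0.53 + 4.4·0.12 + 1.8·0.19] = 11.9 + 9.4668 = 21.3668.
Because errors are independent across components, Cov(Tᵢ,Tⱼ) = Cov(Xᵢ,Xⱼ); the off-diagonal part of the true-score variance is the same as above.
True-score variance = [1.5²·0.95 + 2.2²·0.88 + 0.9²·0.76 + 2²·0.73] + 9.4668 = 9.9323 + 9.4668 = 19.3991.
Reliability = 19.3991 / 21.3668 = 0.908.

0.908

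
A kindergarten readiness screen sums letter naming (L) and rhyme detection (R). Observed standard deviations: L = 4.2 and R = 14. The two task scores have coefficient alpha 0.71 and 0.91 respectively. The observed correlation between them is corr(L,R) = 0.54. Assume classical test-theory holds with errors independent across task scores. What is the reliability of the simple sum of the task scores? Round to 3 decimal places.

Var(L+R) = 4.2² + 14² + 2·[4.2·14·0.54] = 213.64 + 63.504 = 277.144.
With uncorrelated errors the cross-covariances are all true-score covariance, so they carry over unchanged; only the diagonal terms shrink to ρᵢσᵢ².
True-score variance = [4.2²·0.71 + 14²·0.91] + 63.504 = 190.884 + 63.504 = 254.388.
Reliability = 254.388 / 277.144 = 0.918.

0.918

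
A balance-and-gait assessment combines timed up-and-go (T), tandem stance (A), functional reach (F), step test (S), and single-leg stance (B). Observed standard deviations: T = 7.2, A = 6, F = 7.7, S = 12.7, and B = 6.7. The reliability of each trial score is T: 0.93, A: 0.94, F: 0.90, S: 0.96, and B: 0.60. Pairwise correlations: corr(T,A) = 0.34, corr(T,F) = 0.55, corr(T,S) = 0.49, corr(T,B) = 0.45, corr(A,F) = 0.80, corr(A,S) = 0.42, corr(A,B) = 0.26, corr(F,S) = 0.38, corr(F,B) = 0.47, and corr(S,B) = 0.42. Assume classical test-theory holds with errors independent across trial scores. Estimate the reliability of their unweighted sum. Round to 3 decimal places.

Var(T+A+F+S+B) = 7.2² + 6² + 7.7² + 12.7² + 6.7² + 2·[7.2·6·0.34 + 7.2·7.7·0.55 + 7.2·12.7·0.49 + 7.2·6.7·0.45 + 6·7.7·0.80 + 6·12.7·0.42 + 6·6.7·0.26 + 7.7·12.7·0.38 + 7.7·6.7·0.47 + 12.7·6.7·0.42] = 353.31 + 576.51 = 929.82.
Because errors are independent across components, Cov(Tᵢ,Tⱼ) = Cov(Xᵢ,Xⱼ); the off-diagonal part of the true-score variance is the same as above.
True-score variance = [7.2²·0.93 + 6²·0.94 + 7.7²·0.90 + 12.7²·0.96 + 6.7²·0.60] + 576.51 = 317.185 + 576.51 = 893.694.
Reliability = 893.694 / 929.82 = 0.961.

0.961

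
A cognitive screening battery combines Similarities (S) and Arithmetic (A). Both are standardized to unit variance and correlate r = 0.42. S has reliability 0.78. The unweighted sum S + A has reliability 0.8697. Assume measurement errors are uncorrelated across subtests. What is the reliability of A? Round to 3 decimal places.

0.850

Var(S+A) = 2 + 2·0.42 = 2.840.
True-score variance = ρ_S + ρ_A + 2·0.42, so 0.8697 = (0.78 + ρ_A + 0.84) / 2.840.
ρ_A = 0.8697·2.840 − 0.78 − 0.84 = 0.850.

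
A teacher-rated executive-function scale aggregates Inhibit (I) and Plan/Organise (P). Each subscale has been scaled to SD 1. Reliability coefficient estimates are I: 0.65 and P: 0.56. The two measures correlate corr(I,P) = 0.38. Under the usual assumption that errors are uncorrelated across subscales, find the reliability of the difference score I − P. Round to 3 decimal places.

0.363

Var(I−P) = 1 + 1 − 2·0.38 = 2 − 0.76 = 1.24.
Because errors are independent across components, Cov(Tᵢ,Tⱼ) = Cov(Xᵢ,Xⱼ); the off-diagonal part of the true-score variance is the same as above.
True-score variance = [0.65 + 0.56] − 0.76 = 1.21 − 0.76 = 0.45.
Reliability = 0.45 / 1.24 = 0.363.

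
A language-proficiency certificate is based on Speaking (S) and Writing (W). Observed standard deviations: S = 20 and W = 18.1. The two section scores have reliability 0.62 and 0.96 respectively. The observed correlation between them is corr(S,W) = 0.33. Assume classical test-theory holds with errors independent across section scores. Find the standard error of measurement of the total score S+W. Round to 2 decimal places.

Var(total) = 727.61 + 238.92 = 966.53.
True-score variance = 562.506 + 238.92 = 801.426, so reliability = 0.8292.
Error variance = 966.53 − 801.426 = 165.104; SEM = √165.104 = 12.85.

12.85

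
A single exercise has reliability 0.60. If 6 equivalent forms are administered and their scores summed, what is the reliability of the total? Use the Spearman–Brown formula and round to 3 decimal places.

ρ_k = kρ / (1 + (k−1)ρ) = 6·0.60 / (1 + 5·0.60) = 3.600 / 4.000 = 0.900.

0.900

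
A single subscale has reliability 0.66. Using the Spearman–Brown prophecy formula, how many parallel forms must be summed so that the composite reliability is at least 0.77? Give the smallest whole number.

2

k ≥ ρ*(1−ρ₁)/(ρ₁(1−ρ*)) = 0.77·0.34 / (0.66·0.23) = 1.725.
Smallest integer k = 2.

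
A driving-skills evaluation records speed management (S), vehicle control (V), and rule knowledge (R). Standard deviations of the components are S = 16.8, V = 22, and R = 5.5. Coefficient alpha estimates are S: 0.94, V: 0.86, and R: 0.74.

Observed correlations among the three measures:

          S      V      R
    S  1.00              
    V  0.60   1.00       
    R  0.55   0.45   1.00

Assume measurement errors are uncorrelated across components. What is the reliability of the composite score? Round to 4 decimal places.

0.9362

Var(S+V+R) = 16.8² + 22² + 5.5² + 2·[16.8·22·0.60 + 16.8·5.5·0.55 + 22·5.5·0.45] = 796.49 + 654.06 = 1450.55.
Because errors are independent across components, Cov(Tᵢ,Tⱼ) = Cov(Xᵢ,Xⱼ); the off-diagonal part of the true-score variance is the same as above.
True-score variance = [16.8²·0.94 + 22²·0.86 + 5.5²·0.74] + 654.06 = 703.931 + 654.06 = 1357.99.
Reliability = 1357.99 / 1450.55 = 0.9362.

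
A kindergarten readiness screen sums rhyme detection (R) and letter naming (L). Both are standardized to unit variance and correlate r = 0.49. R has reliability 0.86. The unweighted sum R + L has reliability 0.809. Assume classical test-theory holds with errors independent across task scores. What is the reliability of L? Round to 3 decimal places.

Var(R+L) = 2 + 2·0.49 = 2.980.
True-score variance = ρ_R + ρ_L + 2·0.49, so 0.809 = (0.86 + ρ_L + 0.98) / 2.980.
ρ_L = 0.809·2.980 − 0.86 − 0.98 = 0.571.

0.571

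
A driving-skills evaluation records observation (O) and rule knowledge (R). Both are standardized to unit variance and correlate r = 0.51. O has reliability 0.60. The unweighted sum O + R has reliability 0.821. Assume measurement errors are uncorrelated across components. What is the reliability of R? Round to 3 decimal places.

Var(O+R) = 2 + 2·0.51 = 3.020.
True-score variance = ρ_O + ρ_R + 2·0.51, so 0.821 = (0.60 + ρ_R + 1.02) / 3.020.
ρ_R = 0.821·3.020 − 0.60 − 1.02 = 0.859.

0.859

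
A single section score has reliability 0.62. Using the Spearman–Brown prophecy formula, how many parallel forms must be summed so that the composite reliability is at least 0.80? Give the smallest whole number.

3

k ≥ ρ*(1−ρ₁)/(ρ₁(1−ρ*)) = 0.80·0.38 / (0.62·0.20) = 2.452.
Smallest integer k = 3.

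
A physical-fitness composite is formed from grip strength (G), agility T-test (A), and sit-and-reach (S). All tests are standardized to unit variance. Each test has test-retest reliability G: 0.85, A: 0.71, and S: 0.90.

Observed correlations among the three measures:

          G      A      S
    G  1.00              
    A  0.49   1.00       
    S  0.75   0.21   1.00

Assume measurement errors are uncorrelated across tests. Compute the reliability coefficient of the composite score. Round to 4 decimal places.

0.9085

Var(G+A+S) = 3 + 2·[0.49 + 0.75 + 0.21] = 3 + 2.9 = 5.9.
With uncorrelated errors the cross-covariances are all true-score covariance, so they carry over unchanged; only the diagonal terms shrink to ρᵢσᵢ².
True-score variance = [0.85 + 0.71 + 0.90] + 2.9 = 2.46 + 2.9 = 5.36.
Reliability = 5.36 / 5.9 = 0.9085.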